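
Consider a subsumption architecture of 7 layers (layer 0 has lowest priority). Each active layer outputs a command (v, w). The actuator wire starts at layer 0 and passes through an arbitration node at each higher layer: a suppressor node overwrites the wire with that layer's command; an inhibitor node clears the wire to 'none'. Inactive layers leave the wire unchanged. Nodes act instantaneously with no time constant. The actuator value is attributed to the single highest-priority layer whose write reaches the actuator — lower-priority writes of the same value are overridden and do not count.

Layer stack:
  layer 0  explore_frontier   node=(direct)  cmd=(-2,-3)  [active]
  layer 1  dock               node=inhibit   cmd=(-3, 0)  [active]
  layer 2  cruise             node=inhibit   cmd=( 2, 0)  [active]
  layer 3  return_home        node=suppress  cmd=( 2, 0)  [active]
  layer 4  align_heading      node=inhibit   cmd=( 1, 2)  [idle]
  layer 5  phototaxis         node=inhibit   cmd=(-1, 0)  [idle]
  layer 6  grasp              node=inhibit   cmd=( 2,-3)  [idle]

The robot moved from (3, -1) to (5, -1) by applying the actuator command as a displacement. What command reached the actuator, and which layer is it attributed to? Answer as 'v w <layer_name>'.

displacement = (5, -1) − (3, -1) = (2, 0)
[0] explore_frontier on; wire := (-2, -3)
[1] dock on (inhibit); wire := none
[2] cruise on (inhibit); wire := none
[3] return_home on (suppress); wire := (2, 0)
[4] align_heading off; pass (2, 0)
[5] phototaxis off; pass (2, 0)
[6] grasp off; pass (2, 0)
output (2, 0) — from layer 3 (return_home)

2 0 return_home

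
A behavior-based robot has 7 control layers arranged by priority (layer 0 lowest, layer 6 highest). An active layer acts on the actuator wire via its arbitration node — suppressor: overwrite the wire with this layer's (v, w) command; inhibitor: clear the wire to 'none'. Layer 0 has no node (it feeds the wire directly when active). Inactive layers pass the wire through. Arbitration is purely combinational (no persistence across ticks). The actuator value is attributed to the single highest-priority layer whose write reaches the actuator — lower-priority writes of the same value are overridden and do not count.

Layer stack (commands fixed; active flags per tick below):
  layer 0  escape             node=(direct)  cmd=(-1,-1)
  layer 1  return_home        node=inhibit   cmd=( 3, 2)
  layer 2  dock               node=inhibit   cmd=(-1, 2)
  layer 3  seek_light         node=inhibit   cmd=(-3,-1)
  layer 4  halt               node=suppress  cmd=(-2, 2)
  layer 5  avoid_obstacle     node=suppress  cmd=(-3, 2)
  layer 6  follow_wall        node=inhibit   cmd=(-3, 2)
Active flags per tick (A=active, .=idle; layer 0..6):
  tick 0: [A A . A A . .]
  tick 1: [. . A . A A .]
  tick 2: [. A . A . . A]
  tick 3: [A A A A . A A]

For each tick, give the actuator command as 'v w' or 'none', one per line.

tick 0:
  [0] escape on; wire := (-1, -1)
  [1] return_home on (inhibit); wire := none
  [2] dock off; pass none
  [3] seek_light on (inhibit); wire := none
  [4] halt on (suppress); wire := (-2, 2)
  [5] avoid_obstacle off; pass (-2, 2)
  [6] follow_wall off; pass (-2, 2)
  output (-2, 2)
tick 1:
  [0] escape off; wire := none
  [1] return_home off; pass none
  [2] dock on (inhibit); wire := none
  [3] seek_light off; pass none
  [4] halt on (suppress); wire := (-2, 2)
  [5] avoid_obstacle on (suppress); wire := (-3, 2)
  [6] follow_wall off; pass (-3, 2)
  output (-3, 2)
tick 2:
  [0] escape off; wire := none
  [1] return_home on (inhibit); wire := none
  [2] dock off; pass none
  [3] seek_light on (inhibit); wire := none
  [4] halt off; pass none
  [5] avoid_obstacle off; pass none
  [6] follow_wall on (inhibit); wire := none
  output none
tick 3:
  [0] escape on; wire := (-1, -1)
  [1] return_home on (inhibit); wire := none
  [2] dock on (inhibit); wire := none
  [3] seek_light on (inhibit); wire := none
  [4] halt off; pass none
  [5] avoid_obstacle on (suppress); wire := (-3, 2)
  [6] follow_wall on (inhibit); wire := none
  output none

-2 2
-3 2
none
none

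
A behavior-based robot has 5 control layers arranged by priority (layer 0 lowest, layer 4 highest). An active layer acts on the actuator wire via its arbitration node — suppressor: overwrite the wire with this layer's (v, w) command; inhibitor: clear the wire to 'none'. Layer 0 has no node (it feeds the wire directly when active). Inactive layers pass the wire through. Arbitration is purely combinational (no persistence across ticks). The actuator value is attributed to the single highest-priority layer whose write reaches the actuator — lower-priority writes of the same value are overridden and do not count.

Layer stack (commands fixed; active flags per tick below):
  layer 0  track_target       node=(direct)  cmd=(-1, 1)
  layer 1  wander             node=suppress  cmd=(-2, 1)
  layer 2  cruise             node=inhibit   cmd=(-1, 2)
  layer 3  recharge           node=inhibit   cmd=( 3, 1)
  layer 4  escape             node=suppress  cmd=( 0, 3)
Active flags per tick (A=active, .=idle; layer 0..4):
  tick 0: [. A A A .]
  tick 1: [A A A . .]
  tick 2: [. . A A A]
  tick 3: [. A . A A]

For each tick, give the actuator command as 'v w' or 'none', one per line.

none
none
0 3
0 3

tick 0:
  layer 0 (track_target) idle — none
  layer 1 (wander) active — suppresses: (-2, 1)
  layer 2 (cruise) active — inhibits: none
  layer 3 (recharge) active — inhibits: none
  layer 4 (escape) idle — unchanged: none
  → actuator none
tick 1:
  layer 0 (track_target) active — direct: (-1, 1)
  layer 1 (wander) active — suppresses: (-2, 1)
  layer 2 (cruise) active — inhibits: none
  layer 3 (recharge) idle — unchanged: none
  layer 4 (escape) idle — unchanged: none
  → actuator none
tick 2:
  layer 0 (track_target) idle — none
  layer 1 (wander) idle — unchanged: none
  layer 2 (cruise) active — inhibits: none
  layer 3 (recharge) active — inhibits: none
  layer 4 (escape) active — suppresses: (0, 3)
  → actuator (0, 3)
tick 3:
  layer 0 (track_target) idle — none
  layer 1 (wander) active — suppresses: (-2, 1)
  layer 2 (cruise) idle — unchanged: (-2, 1)
  layer 3 (recharge) active — inhibits: none
  layer 4 (escape) active — suppresses: (0, 3)
  → actuator (0, 3)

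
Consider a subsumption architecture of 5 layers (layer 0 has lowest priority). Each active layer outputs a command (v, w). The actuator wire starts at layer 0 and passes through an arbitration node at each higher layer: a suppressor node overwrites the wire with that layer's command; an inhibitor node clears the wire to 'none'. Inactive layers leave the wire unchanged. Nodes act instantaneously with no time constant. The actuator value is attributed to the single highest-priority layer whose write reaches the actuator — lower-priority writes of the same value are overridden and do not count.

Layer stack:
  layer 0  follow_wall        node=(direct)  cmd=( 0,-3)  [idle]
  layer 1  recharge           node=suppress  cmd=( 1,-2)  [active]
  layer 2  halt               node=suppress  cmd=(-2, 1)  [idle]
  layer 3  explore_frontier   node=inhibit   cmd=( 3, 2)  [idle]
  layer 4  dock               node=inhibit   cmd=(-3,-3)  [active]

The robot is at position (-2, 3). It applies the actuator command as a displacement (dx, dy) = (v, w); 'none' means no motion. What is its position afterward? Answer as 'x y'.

-2 3

L0 follow_wall: idle → wire = none
L1 recharge: active, suppressor → wire = (1, -2)
L2 halt: idle → wire stays (1, -2)
L3 explore_frontier: idle → wire stays (1, -2)
L4 dock: active, inhibitor → wire = none
actuator = none
position: (-2, 3) + none = (-2, 3)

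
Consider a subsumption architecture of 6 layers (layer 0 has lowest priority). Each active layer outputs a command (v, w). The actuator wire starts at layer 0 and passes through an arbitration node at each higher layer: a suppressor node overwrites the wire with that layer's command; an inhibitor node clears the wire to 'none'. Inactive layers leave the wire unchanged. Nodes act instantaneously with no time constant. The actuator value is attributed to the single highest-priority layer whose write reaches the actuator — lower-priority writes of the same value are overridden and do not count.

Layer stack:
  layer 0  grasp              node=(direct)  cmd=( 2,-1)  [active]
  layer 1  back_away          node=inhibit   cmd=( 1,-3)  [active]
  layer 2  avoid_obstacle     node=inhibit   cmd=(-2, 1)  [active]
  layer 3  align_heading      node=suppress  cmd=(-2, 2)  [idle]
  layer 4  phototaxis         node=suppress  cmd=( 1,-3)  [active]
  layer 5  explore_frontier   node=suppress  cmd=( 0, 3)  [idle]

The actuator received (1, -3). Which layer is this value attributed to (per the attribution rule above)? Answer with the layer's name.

[0] grasp on; wire := (2, -1)
[1] back_away on (inhibit); wire := none
[2] avoid_obstacle on (inhibit); wire := none
[3] align_heading off; pass none
[4] phototaxis on (suppress); wire := (1, -3)
[5] explore_frontier off; pass (1, -3)
output (1, -3)
last writer: layer 4 = phototaxis

phototaxis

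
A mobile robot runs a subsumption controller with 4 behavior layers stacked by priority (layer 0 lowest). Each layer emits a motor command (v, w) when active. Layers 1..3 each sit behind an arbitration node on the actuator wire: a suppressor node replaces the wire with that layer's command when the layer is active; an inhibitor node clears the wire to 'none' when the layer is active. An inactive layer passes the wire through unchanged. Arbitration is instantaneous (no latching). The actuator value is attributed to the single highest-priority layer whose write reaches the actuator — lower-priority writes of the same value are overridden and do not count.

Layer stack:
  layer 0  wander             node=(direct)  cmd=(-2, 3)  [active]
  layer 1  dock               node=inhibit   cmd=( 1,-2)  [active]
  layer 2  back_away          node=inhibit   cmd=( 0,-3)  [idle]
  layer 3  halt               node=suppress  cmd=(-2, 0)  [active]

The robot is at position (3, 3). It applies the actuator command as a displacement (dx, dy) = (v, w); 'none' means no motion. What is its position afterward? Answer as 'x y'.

1 3

L0 wander: active, feeds wire = (-2, 3)
L1 dock: active, inhibitor → wire = none
L2 back_away: idle → wire stays none
L3 halt: active, suppressor → wire = (-2, 0)
actuator = (-2, 0)
position: (3, 3) + (-2, 0) = (1, 3)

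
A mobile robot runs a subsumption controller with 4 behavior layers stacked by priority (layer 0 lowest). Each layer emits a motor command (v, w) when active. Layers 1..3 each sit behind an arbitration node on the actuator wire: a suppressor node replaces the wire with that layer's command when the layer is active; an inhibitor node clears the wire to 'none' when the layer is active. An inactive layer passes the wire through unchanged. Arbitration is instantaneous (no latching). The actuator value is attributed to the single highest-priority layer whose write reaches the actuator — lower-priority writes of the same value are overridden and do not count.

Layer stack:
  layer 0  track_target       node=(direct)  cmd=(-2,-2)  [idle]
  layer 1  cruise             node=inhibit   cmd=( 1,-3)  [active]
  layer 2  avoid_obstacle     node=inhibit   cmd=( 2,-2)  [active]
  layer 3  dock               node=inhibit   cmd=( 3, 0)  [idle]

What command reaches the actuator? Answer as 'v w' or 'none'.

[0] track_target off; wire := none
[1] cruise on (inhibit); wire := none
[2] avoid_obstacle on (inhibit); wire := none
[3] dock off; pass none
output none

none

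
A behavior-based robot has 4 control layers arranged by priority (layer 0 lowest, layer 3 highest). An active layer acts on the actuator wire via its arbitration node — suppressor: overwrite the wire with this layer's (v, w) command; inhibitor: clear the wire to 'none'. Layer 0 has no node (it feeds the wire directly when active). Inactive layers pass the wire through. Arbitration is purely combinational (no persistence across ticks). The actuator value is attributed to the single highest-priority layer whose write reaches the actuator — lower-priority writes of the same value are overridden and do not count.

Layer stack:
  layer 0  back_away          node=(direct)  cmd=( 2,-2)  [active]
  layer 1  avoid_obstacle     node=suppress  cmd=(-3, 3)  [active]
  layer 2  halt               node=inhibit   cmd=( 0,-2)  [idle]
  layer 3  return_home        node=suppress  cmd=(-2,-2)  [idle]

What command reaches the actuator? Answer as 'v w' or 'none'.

[0] back_away on; wire := (2, -2)
[1] avoid_obstacle on (suppress); wire := (-3, 3)
[2] halt off; pass (-3, 3)
[3] return_home off; pass (-3, 3)
output (-3, 3)

-3 3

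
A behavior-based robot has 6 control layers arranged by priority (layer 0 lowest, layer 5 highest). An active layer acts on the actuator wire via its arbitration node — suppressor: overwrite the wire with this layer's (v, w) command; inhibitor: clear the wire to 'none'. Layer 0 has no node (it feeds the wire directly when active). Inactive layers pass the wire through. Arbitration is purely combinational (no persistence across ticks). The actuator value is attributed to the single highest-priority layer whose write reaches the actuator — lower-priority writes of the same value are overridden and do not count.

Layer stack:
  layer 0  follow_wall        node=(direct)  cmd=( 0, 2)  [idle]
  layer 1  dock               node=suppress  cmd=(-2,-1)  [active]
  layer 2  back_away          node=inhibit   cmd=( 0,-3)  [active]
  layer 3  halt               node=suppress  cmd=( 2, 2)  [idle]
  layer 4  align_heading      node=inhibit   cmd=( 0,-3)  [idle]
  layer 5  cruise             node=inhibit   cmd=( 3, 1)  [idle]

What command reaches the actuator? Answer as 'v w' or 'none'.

none

L0 follow_wall: idle → wire = none
L1 dock: active, suppressor → wire = (-2, -1)
L2 back_away: active, inhibitor → wire = none
L3 halt: idle → wire stays none
L4 align_heading: idle → wire stays none
L5 cruise: idle → wire stays none
actuator = none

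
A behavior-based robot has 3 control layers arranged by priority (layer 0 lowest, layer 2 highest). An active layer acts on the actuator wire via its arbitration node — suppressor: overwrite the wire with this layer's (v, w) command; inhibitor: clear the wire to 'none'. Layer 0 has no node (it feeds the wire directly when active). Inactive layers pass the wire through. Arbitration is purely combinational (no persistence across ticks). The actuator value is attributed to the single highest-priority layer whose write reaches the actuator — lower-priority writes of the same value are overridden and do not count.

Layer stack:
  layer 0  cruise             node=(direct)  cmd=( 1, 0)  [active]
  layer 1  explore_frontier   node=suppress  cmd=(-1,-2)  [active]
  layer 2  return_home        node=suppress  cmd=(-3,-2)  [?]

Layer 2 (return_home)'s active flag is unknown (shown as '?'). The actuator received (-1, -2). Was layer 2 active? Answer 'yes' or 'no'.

If layer 2 is active=yes:
  actuator would be (-3, -2)
If layer 2 is active=no:
  actuator would be (-1, -2)
Observed (-1, -2), so layer 2 was idle.

no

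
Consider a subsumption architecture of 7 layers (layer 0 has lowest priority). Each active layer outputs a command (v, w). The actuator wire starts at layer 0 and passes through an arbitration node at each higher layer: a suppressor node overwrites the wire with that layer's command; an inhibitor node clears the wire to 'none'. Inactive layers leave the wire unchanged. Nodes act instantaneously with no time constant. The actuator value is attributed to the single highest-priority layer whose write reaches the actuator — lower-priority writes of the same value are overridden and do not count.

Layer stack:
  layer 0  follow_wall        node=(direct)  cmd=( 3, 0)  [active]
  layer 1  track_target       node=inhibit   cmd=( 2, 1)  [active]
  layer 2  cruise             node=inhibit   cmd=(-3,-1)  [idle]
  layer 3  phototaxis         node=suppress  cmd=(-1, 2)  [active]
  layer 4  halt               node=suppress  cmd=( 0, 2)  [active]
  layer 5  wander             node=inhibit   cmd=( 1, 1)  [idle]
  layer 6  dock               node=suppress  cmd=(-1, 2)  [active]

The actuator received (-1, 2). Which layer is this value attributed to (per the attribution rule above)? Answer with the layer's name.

dock

[0] follow_wall on; wire := (3, 0)
[1] track_target on (inhibit); wire := none
[2] cruise off; pass none
[3] phototaxis on (suppress); wire := (-1, 2)
[4] halt on (suppress); wire := (0, 2)
[5] wander off; pass (0, 2)
[6] dock on (suppress); wire := (-1, 2)
output (-1, 2)
last writer: layer 6 = dock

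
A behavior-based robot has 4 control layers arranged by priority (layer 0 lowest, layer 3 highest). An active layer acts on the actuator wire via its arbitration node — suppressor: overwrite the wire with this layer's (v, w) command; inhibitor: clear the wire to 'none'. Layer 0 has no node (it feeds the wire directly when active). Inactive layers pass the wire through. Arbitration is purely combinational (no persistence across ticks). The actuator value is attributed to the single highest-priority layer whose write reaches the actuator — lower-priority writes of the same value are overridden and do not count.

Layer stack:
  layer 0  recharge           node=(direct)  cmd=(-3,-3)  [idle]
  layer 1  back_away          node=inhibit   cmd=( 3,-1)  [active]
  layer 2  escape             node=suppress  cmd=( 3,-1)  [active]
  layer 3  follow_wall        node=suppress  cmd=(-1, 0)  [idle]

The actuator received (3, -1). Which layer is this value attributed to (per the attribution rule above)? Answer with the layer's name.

escape

[0] recharge off; wire := none
[1] back_away on (inhibit); wire := none
[2] escape on (suppress); wire := (3, -1)
[3] follow_wall off; pass (3, -1)
output (3, -1)
last writer: layer 2 = escape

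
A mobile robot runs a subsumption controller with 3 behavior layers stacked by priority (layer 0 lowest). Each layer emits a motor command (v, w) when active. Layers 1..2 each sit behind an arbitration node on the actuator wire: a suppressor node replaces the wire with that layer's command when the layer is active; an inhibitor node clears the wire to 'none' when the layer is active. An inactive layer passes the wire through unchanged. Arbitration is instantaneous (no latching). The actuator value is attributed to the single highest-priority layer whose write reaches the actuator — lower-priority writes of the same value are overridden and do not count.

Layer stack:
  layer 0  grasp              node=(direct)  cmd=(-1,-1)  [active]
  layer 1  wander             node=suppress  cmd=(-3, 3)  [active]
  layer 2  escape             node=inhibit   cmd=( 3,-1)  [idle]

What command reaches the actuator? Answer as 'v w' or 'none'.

layer 0 (grasp) active — direct: (-1, -1)
layer 1 (wander) active — suppresses: (-3, 3)
layer 2 (escape) idle — unchanged: (-3, 3)
→ actuator (-3, 3)

-3 3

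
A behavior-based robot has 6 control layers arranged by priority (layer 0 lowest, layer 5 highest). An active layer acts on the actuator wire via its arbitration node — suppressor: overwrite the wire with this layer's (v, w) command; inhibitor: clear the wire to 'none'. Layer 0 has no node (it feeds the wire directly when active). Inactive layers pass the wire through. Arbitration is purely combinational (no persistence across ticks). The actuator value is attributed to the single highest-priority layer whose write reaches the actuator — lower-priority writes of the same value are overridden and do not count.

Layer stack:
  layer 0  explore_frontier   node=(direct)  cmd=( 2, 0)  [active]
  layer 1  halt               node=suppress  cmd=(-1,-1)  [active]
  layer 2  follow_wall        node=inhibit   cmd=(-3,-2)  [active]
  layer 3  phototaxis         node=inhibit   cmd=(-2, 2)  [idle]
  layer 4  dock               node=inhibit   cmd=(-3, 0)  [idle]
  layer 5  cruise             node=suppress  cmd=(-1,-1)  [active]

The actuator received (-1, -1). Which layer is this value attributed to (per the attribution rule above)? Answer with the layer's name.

cruise

[0] explore_frontier on; wire := (2, 0)
[1] halt on (suppress); wire := (-1, -1)
[2] follow_wall on (inhibit); wire := none
[3] phototaxis off; pass none
[4] dock off; pass none
[5] cruise on (suppress); wire := (-1, -1)
output (-1, -1)
last writer: layer 5 = cruise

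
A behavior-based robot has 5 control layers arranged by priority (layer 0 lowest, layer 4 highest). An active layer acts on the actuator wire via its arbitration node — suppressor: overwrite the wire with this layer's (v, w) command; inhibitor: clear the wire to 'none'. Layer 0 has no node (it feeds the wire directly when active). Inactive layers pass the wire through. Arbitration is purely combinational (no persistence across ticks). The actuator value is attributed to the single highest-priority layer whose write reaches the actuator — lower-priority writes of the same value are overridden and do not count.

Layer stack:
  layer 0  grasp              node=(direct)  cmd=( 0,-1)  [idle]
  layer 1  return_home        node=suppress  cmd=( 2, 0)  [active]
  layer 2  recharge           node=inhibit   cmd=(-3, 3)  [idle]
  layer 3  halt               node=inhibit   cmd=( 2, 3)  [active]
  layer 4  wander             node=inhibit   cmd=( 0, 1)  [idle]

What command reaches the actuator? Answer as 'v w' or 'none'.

L0 grasp: idle → wire = none
L1 return_home: active, suppressor → wire = (2, 0)
L2 recharge: idle → wire stays (2, 0)
L3 halt: active, inhibitor → wire = none
L4 wander: idle → wire stays none
actuator = none

none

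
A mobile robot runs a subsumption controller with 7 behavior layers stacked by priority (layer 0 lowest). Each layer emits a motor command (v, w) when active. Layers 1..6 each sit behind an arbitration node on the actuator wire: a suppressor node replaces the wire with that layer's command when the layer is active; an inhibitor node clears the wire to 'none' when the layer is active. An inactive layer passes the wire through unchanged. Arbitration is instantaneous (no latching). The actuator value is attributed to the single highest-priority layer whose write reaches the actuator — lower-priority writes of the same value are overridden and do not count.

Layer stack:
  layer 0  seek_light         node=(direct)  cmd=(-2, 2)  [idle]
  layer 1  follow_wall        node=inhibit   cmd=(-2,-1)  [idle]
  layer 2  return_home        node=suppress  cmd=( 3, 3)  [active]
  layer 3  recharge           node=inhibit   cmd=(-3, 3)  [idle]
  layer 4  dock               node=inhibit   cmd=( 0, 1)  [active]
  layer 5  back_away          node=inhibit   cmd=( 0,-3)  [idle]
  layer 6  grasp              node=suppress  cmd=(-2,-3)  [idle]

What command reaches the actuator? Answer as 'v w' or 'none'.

none

layer 0 (seek_light) idle — none
layer 1 (follow_wall) idle — unchanged: none
layer 2 (return_home) active — suppresses: (3, 3)
layer 3 (recharge) idle — unchanged: (3, 3)
layer 4 (dock) active — inhibits: none
layer 5 (back_away) idle — unchanged: none
layer 6 (grasp) idle — unchanged: none
→ actuator none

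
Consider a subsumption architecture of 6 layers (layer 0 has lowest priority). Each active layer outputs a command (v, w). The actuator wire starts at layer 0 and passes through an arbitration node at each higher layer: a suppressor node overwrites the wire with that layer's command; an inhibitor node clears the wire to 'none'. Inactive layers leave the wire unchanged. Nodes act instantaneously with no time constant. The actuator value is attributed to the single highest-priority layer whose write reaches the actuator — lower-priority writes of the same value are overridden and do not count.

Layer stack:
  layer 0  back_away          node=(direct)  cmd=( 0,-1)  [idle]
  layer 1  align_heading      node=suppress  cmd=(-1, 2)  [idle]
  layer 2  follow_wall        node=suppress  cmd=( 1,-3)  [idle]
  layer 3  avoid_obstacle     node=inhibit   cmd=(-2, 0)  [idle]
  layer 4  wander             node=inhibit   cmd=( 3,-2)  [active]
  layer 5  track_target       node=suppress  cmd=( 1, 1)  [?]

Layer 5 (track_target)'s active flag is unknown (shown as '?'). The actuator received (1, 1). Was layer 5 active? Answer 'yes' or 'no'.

If layer 5 is active=yes:
  actuator would be (1, 1)
If layer 5 is active=no:
  actuator would be none
Observed (1, 1), so layer 5 was active.

yes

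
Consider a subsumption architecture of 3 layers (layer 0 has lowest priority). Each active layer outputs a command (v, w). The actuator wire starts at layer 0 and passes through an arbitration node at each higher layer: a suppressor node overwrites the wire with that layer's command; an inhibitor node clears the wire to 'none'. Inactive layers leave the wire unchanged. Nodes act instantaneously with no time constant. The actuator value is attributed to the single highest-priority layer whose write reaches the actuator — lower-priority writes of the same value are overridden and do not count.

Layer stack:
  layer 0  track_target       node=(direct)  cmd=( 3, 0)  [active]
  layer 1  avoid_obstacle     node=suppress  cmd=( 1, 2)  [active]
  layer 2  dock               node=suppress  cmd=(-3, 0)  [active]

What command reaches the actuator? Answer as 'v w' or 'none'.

[0] track_target on; wire := (3, 0)
[1] avoid_obstacle on (suppress); wire := (1, 2)
[2] dock on (suppress); wire := (-3, 0)
output (-3, 0)

-3 0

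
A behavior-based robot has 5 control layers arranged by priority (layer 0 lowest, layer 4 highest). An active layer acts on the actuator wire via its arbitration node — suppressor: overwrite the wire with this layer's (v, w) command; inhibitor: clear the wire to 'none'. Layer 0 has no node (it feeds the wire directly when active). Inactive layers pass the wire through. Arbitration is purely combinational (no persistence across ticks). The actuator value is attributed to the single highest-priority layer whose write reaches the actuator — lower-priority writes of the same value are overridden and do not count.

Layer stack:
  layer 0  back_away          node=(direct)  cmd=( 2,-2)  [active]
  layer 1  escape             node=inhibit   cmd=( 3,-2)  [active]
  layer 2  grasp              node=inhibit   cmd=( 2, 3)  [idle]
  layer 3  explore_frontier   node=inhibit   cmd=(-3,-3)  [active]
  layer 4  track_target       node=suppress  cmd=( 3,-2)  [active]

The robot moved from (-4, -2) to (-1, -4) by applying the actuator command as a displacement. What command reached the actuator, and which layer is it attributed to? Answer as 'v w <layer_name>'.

displacement = (-1, -4) − (-4, -2) = (3, -2)
[0] back_away on; wire := (2, -2)
[1] escape on (inhibit); wire := none
[2] grasp off; pass none
[3] explore_frontier on (inhibit); wire := none
[4] track_target on (suppress); wire := (3, -2)
output (3, -2) — from layer 4 (track_target)

3 -2 track_target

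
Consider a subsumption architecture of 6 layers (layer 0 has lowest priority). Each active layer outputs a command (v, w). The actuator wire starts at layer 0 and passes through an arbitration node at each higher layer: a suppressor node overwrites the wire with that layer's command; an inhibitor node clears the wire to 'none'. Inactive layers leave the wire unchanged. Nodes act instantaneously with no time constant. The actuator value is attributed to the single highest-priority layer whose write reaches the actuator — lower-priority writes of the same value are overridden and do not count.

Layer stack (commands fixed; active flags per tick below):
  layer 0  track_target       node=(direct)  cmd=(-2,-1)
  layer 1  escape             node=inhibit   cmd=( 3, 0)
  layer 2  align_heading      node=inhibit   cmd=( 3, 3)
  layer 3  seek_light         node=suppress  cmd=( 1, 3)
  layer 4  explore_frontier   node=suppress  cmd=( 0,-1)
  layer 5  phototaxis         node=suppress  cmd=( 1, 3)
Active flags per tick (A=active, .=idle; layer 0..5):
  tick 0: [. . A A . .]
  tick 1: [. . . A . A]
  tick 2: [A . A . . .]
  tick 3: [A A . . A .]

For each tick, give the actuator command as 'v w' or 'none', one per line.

1 3
1 3
none
0 -1

tick 0:
  layer 0 (track_target) idle — none
  layer 1 (escape) idle — unchanged: none
  layer 2 (align_heading) active — inhibits: none
  layer 3 (seek_light) active — suppresses: (1, 3)
  layer 4 (explore_frontier) idle — unchanged: (1, 3)
  layer 5 (phototaxis) idle — unchanged: (1, 3)
  → actuator (1, 3)
tick 1:
  layer 0 (track_target) idle — none
  layer 1 (escape) idle — unchanged: none
  layer 2 (align_heading) idle — unchanged: none
  layer 3 (seek_light) active — suppresses: (1, 3)
  layer 4 (explore_frontier) idle — unchanged: (1, 3)
  layer 5 (phototaxis) active — suppresses: (1, 3)
  → actuator (1, 3)
tick 2:
  layer 0 (track_target) active — direct: (-2, -1)
  layer 1 (escape) idle — unchanged: (-2, -1)
  layer 2 (align_heading) active — inhibits: none
  layer 3 (seek_light) idle — unchanged: none
  layer 4 (explore_frontier) idle — unchanged: none
  layer 5 (phototaxis) idle — unchanged: none
  → actuator none
tick 3:
  layer 0 (track_target) active — direct: (-2, -1)
  layer 1 (escape) active — inhibits: none
  layer 2 (align_heading) idle — unchanged: none
  layer 3 (seek_light) idle — unchanged: none
  layer 4 (explore_frontier) active — suppresses: (0, -1)
  layer 5 (phototaxis) idle — unchanged: (0, -1)
  → actuator (0, -1)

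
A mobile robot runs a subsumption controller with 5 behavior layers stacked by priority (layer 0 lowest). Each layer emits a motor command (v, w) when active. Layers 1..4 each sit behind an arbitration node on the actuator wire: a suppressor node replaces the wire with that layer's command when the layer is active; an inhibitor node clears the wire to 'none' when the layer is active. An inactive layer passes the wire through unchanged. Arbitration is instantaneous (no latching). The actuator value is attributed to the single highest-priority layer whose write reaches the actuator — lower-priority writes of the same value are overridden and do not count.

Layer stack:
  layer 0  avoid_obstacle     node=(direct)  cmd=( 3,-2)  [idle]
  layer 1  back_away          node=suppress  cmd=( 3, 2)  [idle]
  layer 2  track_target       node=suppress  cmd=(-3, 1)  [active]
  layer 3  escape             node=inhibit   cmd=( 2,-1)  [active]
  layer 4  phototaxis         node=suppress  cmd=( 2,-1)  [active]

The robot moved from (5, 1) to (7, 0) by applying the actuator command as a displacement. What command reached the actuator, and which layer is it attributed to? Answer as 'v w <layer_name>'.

displacement = (7, 0) − (5, 1) = (2, -1)
L0 avoid_obstacle: idle → wire = none
L1 back_away: idle → wire stays none
L2 track_target: active, suppressor → wire = (-3, 1)
L3 escape: active, inhibitor → wire = none
L4 phototaxis: active, suppressor → wire = (2, -1)
actuator = (2, -1) — from layer 4 (phototaxis)

2 -1 phototaxis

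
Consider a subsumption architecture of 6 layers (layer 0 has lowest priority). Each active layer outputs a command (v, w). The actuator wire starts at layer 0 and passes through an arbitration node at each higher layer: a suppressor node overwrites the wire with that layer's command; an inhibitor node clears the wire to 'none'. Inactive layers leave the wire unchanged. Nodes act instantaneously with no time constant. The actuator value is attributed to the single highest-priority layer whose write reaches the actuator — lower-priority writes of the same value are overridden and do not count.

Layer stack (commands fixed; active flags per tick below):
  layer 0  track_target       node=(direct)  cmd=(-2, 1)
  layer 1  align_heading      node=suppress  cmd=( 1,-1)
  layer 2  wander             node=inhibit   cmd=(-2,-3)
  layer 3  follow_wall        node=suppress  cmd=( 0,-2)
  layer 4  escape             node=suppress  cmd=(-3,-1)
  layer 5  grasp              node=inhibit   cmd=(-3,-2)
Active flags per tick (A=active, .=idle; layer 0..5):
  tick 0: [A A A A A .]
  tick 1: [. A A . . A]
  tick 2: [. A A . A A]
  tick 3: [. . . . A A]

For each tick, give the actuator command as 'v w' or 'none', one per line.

-3 -1
none
none
none

tick 0:
  L0 track_target: active, feeds wire = (-2, 1)
  L1 align_heading: active, suppressor → wire = (1, -1)
  L2 wander: active, inhibitor → wire = none
  L3 follow_wall: active, suppressor → wire = (0, -2)
  L4 escape: active, suppressor → wire = (-3, -1)
  L5 grasp: idle → wire stays (-3, -1)
  actuator = (-3, -1)
tick 1:
  L0 track_target: idle → wire = none
  L1 align_heading: active, suppressor → wire = (1, -1)
  L2 wander: active, inhibitor → wire = none
  L3 follow_wall: idle → wire stays none
  L4 escape: idle → wire stays none
  L5 grasp: active, inhibitor → wire = none
  actuator = none
tick 2:
  L0 track_target: idle → wire = none
  L1 align_heading: active, suppressor → wire = (1, -1)
  L2 wander: active, inhibitor → wire = none
  L3 follow_wall: idle → wire stays none
  L4 escape: active, suppressor → wire = (-3, -1)
  L5 grasp: active, inhibitor → wire = none
  actuator = none
tick 3:
  L0 track_target: idle → wire = none
  L1 align_heading: idle → wire stays none
  L2 wander: idle → wire stays none
  L3 follow_wall: idle → wire stays none
  L4 escape: active, suppressor → wire = (-3, -1)
  L5 grasp: active, inhibitor → wire = none
  actuator = none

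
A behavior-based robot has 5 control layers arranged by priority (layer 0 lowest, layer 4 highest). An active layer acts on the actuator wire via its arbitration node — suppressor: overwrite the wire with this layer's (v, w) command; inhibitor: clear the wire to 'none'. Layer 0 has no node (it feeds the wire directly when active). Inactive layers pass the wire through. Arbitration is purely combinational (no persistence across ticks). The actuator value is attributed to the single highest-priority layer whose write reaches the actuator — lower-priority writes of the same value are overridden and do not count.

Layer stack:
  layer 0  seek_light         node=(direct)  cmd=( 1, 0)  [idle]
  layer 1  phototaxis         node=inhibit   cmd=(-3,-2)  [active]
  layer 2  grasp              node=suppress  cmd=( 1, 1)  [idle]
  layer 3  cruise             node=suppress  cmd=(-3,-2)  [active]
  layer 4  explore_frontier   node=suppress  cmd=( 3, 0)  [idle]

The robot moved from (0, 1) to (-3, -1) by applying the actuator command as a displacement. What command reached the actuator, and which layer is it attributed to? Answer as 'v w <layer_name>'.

-3 -2 cruise

displacement = (-3, -1) − (0, 1) = (-3, -2)
layer 0 (seek_light) idle — none
layer 1 (phototaxis) active — inhibits: none
layer 2 (grasp) idle — unchanged: none
layer 3 (cruise) active — suppresses: (-3, -2)
layer 4 (explore_frontier) idle — unchanged: (-3, -2)
→ actuator (-3, -2) — from layer 3 (cruise)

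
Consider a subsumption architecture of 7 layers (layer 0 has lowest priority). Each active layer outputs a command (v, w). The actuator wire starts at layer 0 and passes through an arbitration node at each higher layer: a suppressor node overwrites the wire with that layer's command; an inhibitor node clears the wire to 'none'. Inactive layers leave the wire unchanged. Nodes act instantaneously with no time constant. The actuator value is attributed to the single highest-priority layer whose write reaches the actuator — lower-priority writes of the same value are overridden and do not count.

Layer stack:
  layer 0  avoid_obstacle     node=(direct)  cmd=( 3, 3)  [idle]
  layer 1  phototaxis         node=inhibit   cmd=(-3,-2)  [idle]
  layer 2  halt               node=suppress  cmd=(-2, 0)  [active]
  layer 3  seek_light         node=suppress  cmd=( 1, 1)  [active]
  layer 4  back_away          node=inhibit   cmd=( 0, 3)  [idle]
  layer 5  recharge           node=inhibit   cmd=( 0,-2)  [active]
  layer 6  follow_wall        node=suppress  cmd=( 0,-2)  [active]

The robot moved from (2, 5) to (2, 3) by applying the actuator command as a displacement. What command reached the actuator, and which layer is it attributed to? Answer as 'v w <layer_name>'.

displacement = (2, 3) − (2, 5) = (0, -2)
[0] avoid_obstacle off; wire := none
[1] phototaxis off; pass none
[2] halt on (suppress); wire := (-2, 0)
[3] seek_light on (suppress); wire := (1, 1)
[4] back_away off; pass (1, 1)
[5] recharge on (inhibit); wire := none
[6] follow_wall on (suppress); wire := (0, -2)
output (0, -2) — from layer 6 (follow_wall)

0 -2 follow_wall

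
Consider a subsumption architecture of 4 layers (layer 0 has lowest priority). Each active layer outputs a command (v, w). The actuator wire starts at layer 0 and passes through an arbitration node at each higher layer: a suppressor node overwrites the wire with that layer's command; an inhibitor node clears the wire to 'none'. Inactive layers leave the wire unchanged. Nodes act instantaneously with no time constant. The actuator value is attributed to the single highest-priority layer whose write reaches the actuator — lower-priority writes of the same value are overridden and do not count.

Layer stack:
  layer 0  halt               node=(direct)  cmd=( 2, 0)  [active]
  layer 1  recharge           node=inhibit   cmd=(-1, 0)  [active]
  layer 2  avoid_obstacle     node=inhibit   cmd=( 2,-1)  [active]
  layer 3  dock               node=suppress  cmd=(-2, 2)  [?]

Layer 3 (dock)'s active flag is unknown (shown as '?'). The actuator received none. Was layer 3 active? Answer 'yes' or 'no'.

no

If layer 3 is active=yes:
  actuator would be (-2, 2)
If layer 3 is active=no:
  actuator would be none
Observed none, so layer 3 was idle.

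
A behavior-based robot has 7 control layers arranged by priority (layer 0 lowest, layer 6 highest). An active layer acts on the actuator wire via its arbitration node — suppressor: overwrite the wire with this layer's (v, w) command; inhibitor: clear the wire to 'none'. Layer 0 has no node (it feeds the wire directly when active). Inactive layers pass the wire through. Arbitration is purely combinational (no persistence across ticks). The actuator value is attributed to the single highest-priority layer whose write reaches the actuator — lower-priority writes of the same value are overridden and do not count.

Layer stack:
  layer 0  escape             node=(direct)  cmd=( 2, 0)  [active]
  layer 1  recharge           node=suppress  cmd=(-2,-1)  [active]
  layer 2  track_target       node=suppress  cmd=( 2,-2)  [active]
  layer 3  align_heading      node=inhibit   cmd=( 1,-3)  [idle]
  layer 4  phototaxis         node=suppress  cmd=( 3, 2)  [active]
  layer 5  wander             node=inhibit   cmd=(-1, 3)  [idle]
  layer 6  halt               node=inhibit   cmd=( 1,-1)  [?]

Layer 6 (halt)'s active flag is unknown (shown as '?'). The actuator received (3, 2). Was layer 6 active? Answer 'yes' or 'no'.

If layer 6 is active=yes:
  actuator would be none
If layer 6 is active=no:
  actuator would be (3, 2)
Observed (3, 2), so layer 6 was idle.

no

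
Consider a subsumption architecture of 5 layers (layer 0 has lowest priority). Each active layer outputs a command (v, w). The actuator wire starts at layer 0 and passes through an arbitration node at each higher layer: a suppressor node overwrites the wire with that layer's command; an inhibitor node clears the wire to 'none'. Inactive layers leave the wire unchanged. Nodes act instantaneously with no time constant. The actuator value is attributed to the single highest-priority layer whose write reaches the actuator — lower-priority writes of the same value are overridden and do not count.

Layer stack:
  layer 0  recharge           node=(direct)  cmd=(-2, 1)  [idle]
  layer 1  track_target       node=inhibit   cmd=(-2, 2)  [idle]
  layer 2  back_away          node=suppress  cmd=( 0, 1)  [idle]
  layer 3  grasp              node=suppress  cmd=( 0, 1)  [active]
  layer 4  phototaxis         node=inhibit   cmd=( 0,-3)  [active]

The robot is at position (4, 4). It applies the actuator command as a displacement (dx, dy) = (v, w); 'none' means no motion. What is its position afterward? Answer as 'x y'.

4 4

L0 recharge: idle → wire = none
L1 track_target: idle → wire stays none
L2 back_away: idle → wire stays none
L3 grasp: active, suppressor → wire = (0, 1)
L4 phototaxis: active, inhibitor → wire = none
actuator = none
position: (4, 4) + none = (4, 4)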